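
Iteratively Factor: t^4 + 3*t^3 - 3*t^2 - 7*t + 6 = (t + 3)*(t^3 - 3*t + 2) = (t + 2)*(t + 3)*(t^2 - 2*t + 1) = (t - 1)*(t + 2)*(t + 3)*(t - 1)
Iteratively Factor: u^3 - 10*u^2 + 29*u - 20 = (u - 4)*(u^2 - 6*u + 5) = (u - 4)*(u - 1)*(u - 5)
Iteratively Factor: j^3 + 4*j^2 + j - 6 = (j + 2)*(j^2 + 2*j - 3) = (j - 1)*(j + 2)*(j + 3)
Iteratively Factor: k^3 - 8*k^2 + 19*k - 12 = (k - 4)*(k^2 - 4*k + 3) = (k - 4)*(k - 3)*(k - 1)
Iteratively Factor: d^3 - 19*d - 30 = (d - 5)*(d^2 + 5*d + 6) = (d - 5)*(d + 3)*(d + 2)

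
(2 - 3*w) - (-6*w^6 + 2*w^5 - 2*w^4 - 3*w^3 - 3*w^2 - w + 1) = 6*w^6 - 2*w^5 + 2*w^4 + 3*w^3 + 3*w^2 - 2*w + 1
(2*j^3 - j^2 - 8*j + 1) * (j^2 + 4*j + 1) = 2*j^5 + 7*j^4 - 10*j^3 - 32*j^2 - 4*j + 1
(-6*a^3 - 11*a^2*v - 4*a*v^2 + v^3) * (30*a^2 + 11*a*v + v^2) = -180*a^5 - 396*a^4*v - 247*a^3*v^2 - 25*a^2*v^3 + 7*a*v^4 + v^5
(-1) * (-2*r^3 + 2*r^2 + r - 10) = 2*r^3 - 2*r^2 - r + 10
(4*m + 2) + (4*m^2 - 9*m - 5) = 4*m^2 - 5*m - 3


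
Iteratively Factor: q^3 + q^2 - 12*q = (q + 4)*(q^2 - 3*q) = (q - 3)*(q + 4)*(q)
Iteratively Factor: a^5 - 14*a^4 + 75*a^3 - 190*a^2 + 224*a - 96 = (a - 4)*(a^4 - 10*a^3 + 35*a^2 - 50*a + 24) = (a - 4)*(a - 2)*(a^3 - 8*a^2 + 19*a - 12) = (a - 4)^2*(a - 2)*(a^2 - 4*a + 3) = (a - 4)^2*(a - 3)*(a - 2)*(a - 1)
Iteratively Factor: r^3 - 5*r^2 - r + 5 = (r - 1)*(r^2 - 4*r - 5) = (r - 1)*(r + 1)*(r - 5)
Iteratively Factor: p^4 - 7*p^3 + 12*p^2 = (p)*(p^3 - 7*p^2 + 12*p) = p^2*(p^2 - 7*p + 12) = p^2*(p - 3)*(p - 4)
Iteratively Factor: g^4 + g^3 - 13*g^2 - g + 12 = (g + 4)*(g^3 - 3*g^2 - g + 3) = (g + 1)*(g + 4)*(g^2 - 4*g + 3) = (g - 3)*(g + 1)*(g + 4)*(g - 1)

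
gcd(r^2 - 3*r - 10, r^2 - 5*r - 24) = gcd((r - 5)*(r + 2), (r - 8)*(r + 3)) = 1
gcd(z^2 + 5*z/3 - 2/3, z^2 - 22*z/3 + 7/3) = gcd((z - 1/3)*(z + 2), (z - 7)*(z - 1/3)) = z - 1/3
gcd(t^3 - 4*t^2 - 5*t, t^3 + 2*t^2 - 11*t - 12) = t + 1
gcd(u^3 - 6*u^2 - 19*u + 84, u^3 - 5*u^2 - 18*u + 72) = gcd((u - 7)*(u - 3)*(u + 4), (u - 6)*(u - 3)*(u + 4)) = u^2 + u - 12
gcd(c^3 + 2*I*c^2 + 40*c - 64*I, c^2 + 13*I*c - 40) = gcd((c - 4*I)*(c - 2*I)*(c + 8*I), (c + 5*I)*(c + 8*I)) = c + 8*I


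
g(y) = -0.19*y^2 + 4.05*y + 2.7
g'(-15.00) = 9.75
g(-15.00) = -100.80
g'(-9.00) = 7.47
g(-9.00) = -49.14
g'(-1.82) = 4.74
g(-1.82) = -5.30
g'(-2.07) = 4.84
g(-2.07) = -6.50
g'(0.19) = 3.98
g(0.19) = 3.46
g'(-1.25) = 4.52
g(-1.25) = -2.66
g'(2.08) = 3.26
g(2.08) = 10.30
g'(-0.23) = 4.14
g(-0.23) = 1.76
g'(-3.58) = 5.41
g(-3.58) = -14.23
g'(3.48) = 2.73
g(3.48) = 14.49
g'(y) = 4.05 - 0.38*y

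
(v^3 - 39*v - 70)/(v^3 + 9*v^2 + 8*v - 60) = (v^2 - 5*v - 14)/(v^2 + 4*v - 12)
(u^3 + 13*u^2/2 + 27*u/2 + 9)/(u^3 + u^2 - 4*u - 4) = (u^2 + 9*u/2 + 9/2)/(u^2 - u - 2)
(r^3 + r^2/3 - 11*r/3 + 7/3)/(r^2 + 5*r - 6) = (3*r^2 + 4*r - 7)/(3*(r + 6))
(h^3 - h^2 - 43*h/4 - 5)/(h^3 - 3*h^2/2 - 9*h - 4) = (h + 5/2)/(h + 2)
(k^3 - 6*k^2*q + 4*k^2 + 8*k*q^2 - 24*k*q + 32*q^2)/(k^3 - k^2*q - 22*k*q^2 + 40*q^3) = (k + 4)/(k + 5*q)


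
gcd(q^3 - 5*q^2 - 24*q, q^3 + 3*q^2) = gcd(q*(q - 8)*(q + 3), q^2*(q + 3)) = q^2 + 3*q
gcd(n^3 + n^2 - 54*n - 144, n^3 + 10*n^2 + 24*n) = n + 6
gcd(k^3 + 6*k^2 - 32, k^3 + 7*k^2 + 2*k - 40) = k^2 + 2*k - 8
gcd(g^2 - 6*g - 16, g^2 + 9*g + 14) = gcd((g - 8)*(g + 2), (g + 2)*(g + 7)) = g + 2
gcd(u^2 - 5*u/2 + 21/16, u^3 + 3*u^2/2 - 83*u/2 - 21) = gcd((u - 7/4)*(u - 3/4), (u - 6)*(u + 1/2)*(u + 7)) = 1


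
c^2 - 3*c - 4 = (c - 4)*(c + 1)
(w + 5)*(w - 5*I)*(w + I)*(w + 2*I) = w^4 + 5*w^3 - 2*I*w^3 + 13*w^2 - 10*I*w^2 + 65*w + 10*I*w + 50*I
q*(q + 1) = q^2 + q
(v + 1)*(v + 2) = v^2 + 3*v + 2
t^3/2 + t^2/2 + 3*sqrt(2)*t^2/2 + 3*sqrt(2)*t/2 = t*(t/2 + 1/2)*(t + 3*sqrt(2))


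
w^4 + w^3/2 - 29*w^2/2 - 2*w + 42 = (w - 3)*(w - 2)*(w + 2)*(w + 7/2)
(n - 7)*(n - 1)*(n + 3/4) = n^3 - 29*n^2/4 + n + 21/4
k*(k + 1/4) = k^2 + k/4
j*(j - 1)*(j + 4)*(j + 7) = j^4 + 10*j^3 + 17*j^2 - 28*j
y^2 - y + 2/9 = (y - 2/3)*(y - 1/3)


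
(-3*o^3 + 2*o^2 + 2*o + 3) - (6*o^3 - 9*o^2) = -9*o^3 + 11*o^2 + 2*o + 3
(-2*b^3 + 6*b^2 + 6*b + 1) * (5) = -10*b^3 + 30*b^2 + 30*b + 5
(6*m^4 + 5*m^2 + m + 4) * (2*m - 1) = 12*m^5 - 6*m^4 + 10*m^3 - 3*m^2 + 7*m - 4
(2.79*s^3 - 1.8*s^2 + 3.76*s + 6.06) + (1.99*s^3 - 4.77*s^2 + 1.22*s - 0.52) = 4.78*s^3 - 6.57*s^2 + 4.98*s + 5.54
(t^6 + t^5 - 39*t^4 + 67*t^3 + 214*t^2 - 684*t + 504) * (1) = t^6 + t^5 - 39*t^4 + 67*t^3 + 214*t^2 - 684*t + 504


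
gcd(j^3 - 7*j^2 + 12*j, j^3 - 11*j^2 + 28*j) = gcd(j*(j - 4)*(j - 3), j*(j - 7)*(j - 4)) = j^2 - 4*j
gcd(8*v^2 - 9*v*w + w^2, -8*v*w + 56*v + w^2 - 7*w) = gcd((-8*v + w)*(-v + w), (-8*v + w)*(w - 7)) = 8*v - w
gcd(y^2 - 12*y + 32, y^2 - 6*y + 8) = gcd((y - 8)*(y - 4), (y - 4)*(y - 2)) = y - 4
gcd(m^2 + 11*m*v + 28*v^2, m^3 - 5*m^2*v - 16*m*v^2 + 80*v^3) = m + 4*v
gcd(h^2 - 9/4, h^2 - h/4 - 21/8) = h + 3/2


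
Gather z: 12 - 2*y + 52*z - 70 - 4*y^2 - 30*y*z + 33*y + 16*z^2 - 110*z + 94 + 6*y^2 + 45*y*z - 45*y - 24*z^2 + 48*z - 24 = 2*y^2 - 14*y - 8*z^2 + z*(15*y - 10) + 12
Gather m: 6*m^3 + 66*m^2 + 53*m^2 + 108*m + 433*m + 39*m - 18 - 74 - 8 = 6*m^3 + 119*m^2 + 580*m - 100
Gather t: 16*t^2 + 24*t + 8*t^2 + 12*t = 24*t^2 + 36*t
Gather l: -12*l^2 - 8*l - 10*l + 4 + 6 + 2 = -12*l^2 - 18*l + 12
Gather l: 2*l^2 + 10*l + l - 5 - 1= 2*l^2 + 11*l - 6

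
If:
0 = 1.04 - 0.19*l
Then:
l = 5.47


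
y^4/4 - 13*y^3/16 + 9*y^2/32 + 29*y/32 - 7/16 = (y/4 + 1/4)*(y - 2)*(y - 7/4)*(y - 1/2)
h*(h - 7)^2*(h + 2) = h^4 - 12*h^3 + 21*h^2 + 98*h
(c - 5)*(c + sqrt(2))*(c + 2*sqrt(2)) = c^3 - 5*c^2 + 3*sqrt(2)*c^2 - 15*sqrt(2)*c + 4*c - 20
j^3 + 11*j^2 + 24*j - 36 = (j - 1)*(j + 6)^2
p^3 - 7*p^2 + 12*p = p*(p - 4)*(p - 3)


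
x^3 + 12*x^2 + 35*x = x*(x + 5)*(x + 7)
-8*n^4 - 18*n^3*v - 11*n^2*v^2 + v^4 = (-4*n + v)*(n + v)^2*(2*n + v)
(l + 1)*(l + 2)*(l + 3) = l^3 + 6*l^2 + 11*l + 6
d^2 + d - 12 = (d - 3)*(d + 4)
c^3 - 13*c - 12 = (c - 4)*(c + 1)*(c + 3)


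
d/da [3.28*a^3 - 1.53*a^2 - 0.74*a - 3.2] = 9.84*a^2 - 3.06*a - 0.74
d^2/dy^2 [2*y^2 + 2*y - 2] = 4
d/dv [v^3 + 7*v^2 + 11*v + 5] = 3*v^2 + 14*v + 11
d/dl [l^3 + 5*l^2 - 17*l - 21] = 3*l^2 + 10*l - 17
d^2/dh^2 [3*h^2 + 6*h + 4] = 6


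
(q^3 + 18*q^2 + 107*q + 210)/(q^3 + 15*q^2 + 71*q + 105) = (q + 6)/(q + 3)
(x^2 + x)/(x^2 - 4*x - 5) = x/(x - 5)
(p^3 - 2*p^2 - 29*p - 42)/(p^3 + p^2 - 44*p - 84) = (p + 3)/(p + 6)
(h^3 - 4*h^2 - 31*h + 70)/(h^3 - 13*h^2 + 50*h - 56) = (h + 5)/(h - 4)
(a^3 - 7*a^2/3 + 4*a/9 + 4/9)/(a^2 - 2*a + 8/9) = (3*a^2 - 5*a - 2)/(3*a - 4)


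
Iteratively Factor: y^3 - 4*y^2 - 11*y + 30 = (y + 3)*(y^2 - 7*y + 10) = (y - 5)*(y + 3)*(y - 2)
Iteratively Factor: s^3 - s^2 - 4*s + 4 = (s - 1)*(s^2 - 4) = (s - 2)*(s - 1)*(s + 2)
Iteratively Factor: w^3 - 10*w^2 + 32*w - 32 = (w - 2)*(w^2 - 8*w + 16) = (w - 4)*(w - 2)*(w - 4)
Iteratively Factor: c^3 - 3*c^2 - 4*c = (c)*(c^2 - 3*c - 4) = c*(c + 1)*(c - 4)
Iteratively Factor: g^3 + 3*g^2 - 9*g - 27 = (g - 3)*(g^2 + 6*g + 9) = (g - 3)*(g + 3)*(g + 3)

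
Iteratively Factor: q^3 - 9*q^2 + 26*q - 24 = (q - 3)*(q^2 - 6*q + 8) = (q - 3)*(q - 2)*(q - 4)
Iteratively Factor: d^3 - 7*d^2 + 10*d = (d - 2)*(d^2 - 5*d) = (d - 5)*(d - 2)*(d)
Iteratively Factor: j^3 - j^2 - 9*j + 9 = (j - 3)*(j^2 + 2*j - 3) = (j - 3)*(j - 1)*(j + 3)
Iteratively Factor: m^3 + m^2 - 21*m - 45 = (m + 3)*(m^2 - 2*m - 15) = (m + 3)^2*(m - 5)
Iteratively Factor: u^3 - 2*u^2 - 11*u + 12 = (u - 4)*(u^2 + 2*u - 3) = (u - 4)*(u + 3)*(u - 1)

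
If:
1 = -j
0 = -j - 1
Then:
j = -1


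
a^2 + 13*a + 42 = (a + 6)*(a + 7)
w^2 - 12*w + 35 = (w - 7)*(w - 5)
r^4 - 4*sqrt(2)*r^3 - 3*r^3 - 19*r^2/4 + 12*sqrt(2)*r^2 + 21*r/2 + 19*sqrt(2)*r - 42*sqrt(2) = (r - 7/2)*(r - 3/2)*(r + 2)*(r - 4*sqrt(2))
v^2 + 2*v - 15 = (v - 3)*(v + 5)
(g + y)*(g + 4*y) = g^2 + 5*g*y + 4*y^2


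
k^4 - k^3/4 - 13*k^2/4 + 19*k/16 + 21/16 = (k - 3/2)*(k - 1)*(k + 1/2)*(k + 7/4)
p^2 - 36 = (p - 6)*(p + 6)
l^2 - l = l*(l - 1)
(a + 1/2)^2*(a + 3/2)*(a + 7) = a^4 + 19*a^3/2 + 77*a^2/4 + 101*a/8 + 21/8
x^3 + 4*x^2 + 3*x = x*(x + 1)*(x + 3)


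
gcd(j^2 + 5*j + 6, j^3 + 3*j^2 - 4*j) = 1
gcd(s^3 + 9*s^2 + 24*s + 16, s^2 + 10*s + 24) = s + 4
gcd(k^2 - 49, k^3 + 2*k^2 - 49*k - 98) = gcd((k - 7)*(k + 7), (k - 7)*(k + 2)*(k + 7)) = k^2 - 49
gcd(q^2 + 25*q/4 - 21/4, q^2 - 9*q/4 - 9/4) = 1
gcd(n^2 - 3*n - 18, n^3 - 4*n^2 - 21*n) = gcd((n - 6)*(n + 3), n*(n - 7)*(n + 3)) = n + 3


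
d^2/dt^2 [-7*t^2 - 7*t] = -14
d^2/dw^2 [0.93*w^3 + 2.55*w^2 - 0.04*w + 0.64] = 5.58*w + 5.1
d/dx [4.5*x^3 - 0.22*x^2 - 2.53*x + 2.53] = 13.5*x^2 - 0.44*x - 2.53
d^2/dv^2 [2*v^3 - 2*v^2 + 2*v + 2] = 12*v - 4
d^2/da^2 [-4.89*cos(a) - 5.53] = 4.89*cos(a)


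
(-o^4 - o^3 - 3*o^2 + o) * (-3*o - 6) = 3*o^5 + 9*o^4 + 15*o^3 + 15*o^2 - 6*o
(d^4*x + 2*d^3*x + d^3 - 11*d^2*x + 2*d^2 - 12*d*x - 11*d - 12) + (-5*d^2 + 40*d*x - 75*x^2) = d^4*x + 2*d^3*x + d^3 - 11*d^2*x - 3*d^2 + 28*d*x - 11*d - 75*x^2 - 12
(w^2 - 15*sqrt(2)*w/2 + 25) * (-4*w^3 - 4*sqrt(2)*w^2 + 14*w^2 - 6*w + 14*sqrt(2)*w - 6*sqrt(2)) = -4*w^5 + 14*w^4 + 26*sqrt(2)*w^4 - 91*sqrt(2)*w^3 - 46*w^3 - 61*sqrt(2)*w^2 + 140*w^2 - 60*w + 350*sqrt(2)*w - 150*sqrt(2)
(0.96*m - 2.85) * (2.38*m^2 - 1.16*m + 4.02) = 2.2848*m^3 - 7.8966*m^2 + 7.1652*m - 11.457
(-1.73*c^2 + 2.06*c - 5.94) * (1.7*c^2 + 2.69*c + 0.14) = -2.941*c^4 - 1.1517*c^3 - 4.7988*c^2 - 15.6902*c - 0.8316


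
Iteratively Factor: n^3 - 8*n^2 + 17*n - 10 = (n - 2)*(n^2 - 6*n + 5) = (n - 5)*(n - 2)*(n - 1)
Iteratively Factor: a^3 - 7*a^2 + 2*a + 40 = (a + 2)*(a^2 - 9*a + 20) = (a - 5)*(a + 2)*(a - 4)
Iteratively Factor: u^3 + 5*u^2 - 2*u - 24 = (u + 4)*(u^2 + u - 6) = (u - 2)*(u + 4)*(u + 3)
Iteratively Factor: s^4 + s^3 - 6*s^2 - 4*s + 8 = (s + 2)*(s^3 - s^2 - 4*s + 4) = (s - 1)*(s + 2)*(s^2 - 4) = (s - 2)*(s - 1)*(s + 2)*(s + 2)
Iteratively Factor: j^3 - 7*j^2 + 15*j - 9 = (j - 1)*(j^2 - 6*j + 9) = (j - 3)*(j - 1)*(j - 3)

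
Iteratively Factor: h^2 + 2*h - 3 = (h - 1)*(h + 3)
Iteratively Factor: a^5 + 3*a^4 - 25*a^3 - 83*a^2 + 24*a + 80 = (a + 4)*(a^4 - a^3 - 21*a^2 + a + 20) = (a - 1)*(a + 4)*(a^3 - 21*a - 20) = (a - 1)*(a + 1)*(a + 4)*(a^2 - a - 20) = (a - 1)*(a + 1)*(a + 4)^2*(a - 5)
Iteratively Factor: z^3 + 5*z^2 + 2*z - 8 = (z - 1)*(z^2 + 6*z + 8) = (z - 1)*(z + 4)*(z + 2)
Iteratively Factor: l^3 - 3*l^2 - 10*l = (l)*(l^2 - 3*l - 10) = l*(l + 2)*(l - 5)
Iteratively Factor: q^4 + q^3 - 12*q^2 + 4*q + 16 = (q + 1)*(q^3 - 12*q + 16) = (q - 2)*(q + 1)*(q^2 + 2*q - 8) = (q - 2)*(q + 1)*(q + 4)*(q - 2)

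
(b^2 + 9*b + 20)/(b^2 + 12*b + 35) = (b + 4)/(b + 7)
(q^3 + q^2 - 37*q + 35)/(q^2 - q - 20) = (q^2 + 6*q - 7)/(q + 4)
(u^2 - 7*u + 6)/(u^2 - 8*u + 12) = (u - 1)/(u - 2)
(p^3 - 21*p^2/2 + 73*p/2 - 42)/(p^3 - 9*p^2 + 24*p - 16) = (2*p^2 - 13*p + 21)/(2*(p^2 - 5*p + 4))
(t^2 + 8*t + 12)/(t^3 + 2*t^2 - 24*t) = (t + 2)/(t*(t - 4))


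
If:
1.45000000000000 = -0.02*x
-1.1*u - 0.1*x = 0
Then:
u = 6.59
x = -72.50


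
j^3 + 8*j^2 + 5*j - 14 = (j - 1)*(j + 2)*(j + 7)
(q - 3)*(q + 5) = q^2 + 2*q - 15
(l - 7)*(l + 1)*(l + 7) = l^3 + l^2 - 49*l - 49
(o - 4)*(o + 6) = o^2 + 2*o - 24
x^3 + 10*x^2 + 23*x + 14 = (x + 1)*(x + 2)*(x + 7)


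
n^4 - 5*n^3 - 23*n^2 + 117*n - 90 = (n - 6)*(n - 3)*(n - 1)*(n + 5)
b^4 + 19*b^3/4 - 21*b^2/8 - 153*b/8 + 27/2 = (b - 3/2)*(b - 3/4)*(b + 3)*(b + 4)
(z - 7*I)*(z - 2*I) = z^2 - 9*I*z - 14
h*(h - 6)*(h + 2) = h^3 - 4*h^2 - 12*h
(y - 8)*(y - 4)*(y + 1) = y^3 - 11*y^2 + 20*y + 32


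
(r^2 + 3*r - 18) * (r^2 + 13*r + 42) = r^4 + 16*r^3 + 63*r^2 - 108*r - 756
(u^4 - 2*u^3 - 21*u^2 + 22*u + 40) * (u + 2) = u^5 - 25*u^3 - 20*u^2 + 84*u + 80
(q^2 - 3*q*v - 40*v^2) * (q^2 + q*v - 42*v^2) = q^4 - 2*q^3*v - 85*q^2*v^2 + 86*q*v^3 + 1680*v^4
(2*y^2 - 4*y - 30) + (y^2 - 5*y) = 3*y^2 - 9*y - 30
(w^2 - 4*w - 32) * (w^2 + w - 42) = w^4 - 3*w^3 - 78*w^2 + 136*w + 1344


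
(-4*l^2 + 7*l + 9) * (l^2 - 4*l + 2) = -4*l^4 + 23*l^3 - 27*l^2 - 22*l + 18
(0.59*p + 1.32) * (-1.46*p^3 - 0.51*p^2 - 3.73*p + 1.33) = -0.8614*p^4 - 2.2281*p^3 - 2.8739*p^2 - 4.1389*p + 1.7556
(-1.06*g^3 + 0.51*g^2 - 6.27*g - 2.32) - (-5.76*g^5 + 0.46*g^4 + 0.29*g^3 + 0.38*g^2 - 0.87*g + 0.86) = 5.76*g^5 - 0.46*g^4 - 1.35*g^3 + 0.13*g^2 - 5.4*g - 3.18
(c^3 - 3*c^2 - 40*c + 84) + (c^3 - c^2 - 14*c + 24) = 2*c^3 - 4*c^2 - 54*c + 108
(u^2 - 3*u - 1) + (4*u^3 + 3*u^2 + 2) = 4*u^3 + 4*u^2 - 3*u + 1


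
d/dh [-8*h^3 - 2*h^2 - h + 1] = -24*h^2 - 4*h - 1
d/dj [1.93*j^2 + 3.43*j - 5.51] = 3.86*j + 3.43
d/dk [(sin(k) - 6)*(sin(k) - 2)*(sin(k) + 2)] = (3*sin(k)^2 - 12*sin(k) - 4)*cos(k)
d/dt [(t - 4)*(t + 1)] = 2*t - 3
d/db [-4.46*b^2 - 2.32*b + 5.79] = -8.92*b - 2.32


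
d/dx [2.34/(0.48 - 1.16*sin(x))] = 2.7144*cos(x)/(1.16*sin(x) - 0.48)^2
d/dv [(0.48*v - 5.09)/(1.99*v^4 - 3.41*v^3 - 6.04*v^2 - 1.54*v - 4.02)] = (-2.8656*v^4 + 43.79*v^3 - 49.1715*v^2 - 61.4872*v - 9.7682)/(3.9601*v^8 - 13.5718*v^7 - 12.4111*v^6 + 35.0636*v^5 + 30.9848*v^4 + 46.0196*v^3 + 50.9332*v^2 + 12.3816*v + 16.1604)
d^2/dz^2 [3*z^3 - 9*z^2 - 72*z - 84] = 18*z - 18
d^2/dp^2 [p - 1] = 0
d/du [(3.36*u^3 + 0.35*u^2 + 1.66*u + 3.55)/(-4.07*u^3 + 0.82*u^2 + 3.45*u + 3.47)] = (4.1797*u^4 + 36.6964*u^3 + 78.1694*u^2 - 3.393*u - 6.4873)/(16.5649*u^6 - 6.6748*u^5 - 27.4106*u^4 - 22.5878*u^3 + 17.5933*u^2 + 23.943*u + 12.0409)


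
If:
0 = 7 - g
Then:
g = 7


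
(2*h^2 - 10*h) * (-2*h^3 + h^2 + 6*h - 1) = -4*h^5 + 22*h^4 + 2*h^3 - 62*h^2 + 10*h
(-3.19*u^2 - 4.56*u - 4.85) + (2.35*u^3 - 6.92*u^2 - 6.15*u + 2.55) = 2.35*u^3 - 10.11*u^2 - 10.71*u - 2.3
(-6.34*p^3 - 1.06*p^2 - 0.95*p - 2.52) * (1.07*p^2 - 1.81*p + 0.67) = -6.7838*p^5 + 10.3412*p^4 - 3.3457*p^3 - 1.6871*p^2 + 3.9247*p - 1.6884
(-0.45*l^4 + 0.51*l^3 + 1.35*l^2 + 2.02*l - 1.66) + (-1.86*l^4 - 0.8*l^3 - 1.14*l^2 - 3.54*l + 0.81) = -2.31*l^4 - 0.29*l^3 + 0.21*l^2 - 1.52*l - 0.85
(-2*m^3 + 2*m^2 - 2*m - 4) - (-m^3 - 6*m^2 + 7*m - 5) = -m^3 + 8*m^2 - 9*m + 1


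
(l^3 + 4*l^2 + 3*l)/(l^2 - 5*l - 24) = l*(l + 1)/(l - 8)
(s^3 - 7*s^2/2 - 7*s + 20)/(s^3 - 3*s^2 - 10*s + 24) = (s + 5/2)/(s + 3)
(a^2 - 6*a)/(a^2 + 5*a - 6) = a*(a - 6)/(a^2 + 5*a - 6)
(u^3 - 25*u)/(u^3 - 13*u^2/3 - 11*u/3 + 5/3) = 3*u*(u + 5)/(3*u^2 + 2*u - 1)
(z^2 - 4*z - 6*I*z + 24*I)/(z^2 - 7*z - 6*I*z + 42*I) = (z - 4)/(z - 7)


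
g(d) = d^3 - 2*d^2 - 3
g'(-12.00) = 480.00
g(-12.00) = -2019.00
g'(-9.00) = 279.00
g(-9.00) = -894.00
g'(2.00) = 4.00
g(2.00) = -3.00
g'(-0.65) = 3.87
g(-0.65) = -4.12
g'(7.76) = 149.61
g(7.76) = 343.85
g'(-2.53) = 29.32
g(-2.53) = -32.00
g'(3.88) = 29.64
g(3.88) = 25.30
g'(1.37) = 0.15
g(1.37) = -4.18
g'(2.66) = 10.59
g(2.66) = 1.67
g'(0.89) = -1.18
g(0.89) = -3.88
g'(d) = 3*d^2 - 4*d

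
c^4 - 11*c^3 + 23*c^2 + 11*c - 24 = (c - 8)*(c - 3)*(c - 1)*(c + 1)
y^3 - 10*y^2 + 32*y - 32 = (y - 4)^2*(y - 2)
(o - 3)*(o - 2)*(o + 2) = o^3 - 3*o^2 - 4*o + 12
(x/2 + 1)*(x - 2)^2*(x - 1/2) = x^4/2 - 5*x^3/4 - 3*x^2/2 + 5*x - 2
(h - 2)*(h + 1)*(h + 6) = h^3 + 5*h^2 - 8*h - 12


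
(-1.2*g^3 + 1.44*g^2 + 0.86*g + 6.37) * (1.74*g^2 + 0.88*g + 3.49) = -2.088*g^5 + 1.4496*g^4 - 1.4244*g^3 + 16.8662*g^2 + 8.607*g + 22.2313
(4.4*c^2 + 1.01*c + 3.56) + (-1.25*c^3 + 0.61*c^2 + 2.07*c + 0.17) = -1.25*c^3 + 5.01*c^2 + 3.08*c + 3.73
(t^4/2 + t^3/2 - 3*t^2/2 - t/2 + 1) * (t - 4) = t^5/2 - 3*t^4/2 - 7*t^3/2 + 11*t^2/2 + 3*t - 4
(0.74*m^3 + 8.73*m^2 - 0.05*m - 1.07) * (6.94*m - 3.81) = 5.1356*m^4 + 57.7668*m^3 - 33.6083*m^2 - 7.2353*m + 4.0767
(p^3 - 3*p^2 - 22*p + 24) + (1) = p^3 - 3*p^2 - 22*p + 25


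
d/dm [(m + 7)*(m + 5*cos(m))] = m - (m + 7)*(5*sin(m) - 1) + 5*cos(m)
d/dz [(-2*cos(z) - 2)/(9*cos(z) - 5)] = -28*sin(z)/(9*cos(z) - 5)^2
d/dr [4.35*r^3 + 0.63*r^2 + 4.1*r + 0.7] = 13.05*r^2 + 1.26*r + 4.1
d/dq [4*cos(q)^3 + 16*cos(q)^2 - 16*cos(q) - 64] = 4*(-3*cos(q)^2 - 8*cos(q) + 4)*sin(q)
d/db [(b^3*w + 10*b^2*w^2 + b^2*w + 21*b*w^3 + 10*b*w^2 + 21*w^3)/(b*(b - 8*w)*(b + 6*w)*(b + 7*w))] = w*(-b^4 - 6*b^3*w - 2*b^3 - 42*b^2*w^2 - 7*b^2*w + 12*b*w^2 + 144*w^3)/(b^2*(b^4 - 4*b^3*w - 92*b^2*w^2 + 192*b*w^3 + 2304*w^4))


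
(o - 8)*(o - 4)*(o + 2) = o^3 - 10*o^2 + 8*o + 64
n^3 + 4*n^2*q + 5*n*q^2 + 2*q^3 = (n + q)^2*(n + 2*q)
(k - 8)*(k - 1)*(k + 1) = k^3 - 8*k^2 - k + 8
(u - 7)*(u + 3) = u^2 - 4*u - 21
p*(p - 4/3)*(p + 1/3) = p^3 - p^2 - 4*p/9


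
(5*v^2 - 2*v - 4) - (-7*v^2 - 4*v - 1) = 12*v^2 + 2*v - 3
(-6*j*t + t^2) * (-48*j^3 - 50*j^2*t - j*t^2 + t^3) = 288*j^4*t + 252*j^3*t^2 - 44*j^2*t^3 - 7*j*t^4 + t^5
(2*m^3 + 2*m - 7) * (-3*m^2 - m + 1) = -6*m^5 - 2*m^4 - 4*m^3 + 19*m^2 + 9*m - 7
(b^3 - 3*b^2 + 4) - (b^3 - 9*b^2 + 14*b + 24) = 6*b^2 - 14*b - 20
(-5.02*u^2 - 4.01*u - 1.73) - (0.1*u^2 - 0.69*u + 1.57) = -5.12*u^2 - 3.32*u - 3.3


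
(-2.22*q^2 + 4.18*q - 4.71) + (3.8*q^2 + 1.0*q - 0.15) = 1.58*q^2 + 5.18*q - 4.86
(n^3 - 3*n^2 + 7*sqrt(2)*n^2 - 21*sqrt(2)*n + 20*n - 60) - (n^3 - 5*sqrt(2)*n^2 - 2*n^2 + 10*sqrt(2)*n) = -n^2 + 12*sqrt(2)*n^2 - 31*sqrt(2)*n + 20*n - 60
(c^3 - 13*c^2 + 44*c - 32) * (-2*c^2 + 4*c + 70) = -2*c^5 + 30*c^4 - 70*c^3 - 670*c^2 + 2952*c - 2240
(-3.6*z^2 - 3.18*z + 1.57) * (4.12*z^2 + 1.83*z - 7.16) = -14.832*z^4 - 19.6896*z^3 + 26.425*z^2 + 25.6419*z - 11.2412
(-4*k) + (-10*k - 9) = -14*k - 9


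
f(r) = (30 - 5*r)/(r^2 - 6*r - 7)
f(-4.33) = 1.37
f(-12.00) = 0.43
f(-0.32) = -6.35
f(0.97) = -2.12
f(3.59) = -0.77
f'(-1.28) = 55.81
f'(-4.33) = 0.40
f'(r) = (6 - 2*r)*(30 - 5*r)/(r^2 - 6*r - 7)^2 - 5/(r^2 - 6*r - 7)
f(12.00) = -0.46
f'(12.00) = 0.05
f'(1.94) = 0.53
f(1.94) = -1.36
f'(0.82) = 1.34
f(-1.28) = 15.70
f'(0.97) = 1.14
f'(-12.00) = 0.04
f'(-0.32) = 9.47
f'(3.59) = 0.26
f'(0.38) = 2.31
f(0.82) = -2.30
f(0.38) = -3.08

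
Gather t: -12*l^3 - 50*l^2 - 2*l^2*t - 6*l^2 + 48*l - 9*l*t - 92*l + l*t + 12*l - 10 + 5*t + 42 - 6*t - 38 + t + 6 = -12*l^3 - 56*l^2 - 32*l + t*(-2*l^2 - 8*l)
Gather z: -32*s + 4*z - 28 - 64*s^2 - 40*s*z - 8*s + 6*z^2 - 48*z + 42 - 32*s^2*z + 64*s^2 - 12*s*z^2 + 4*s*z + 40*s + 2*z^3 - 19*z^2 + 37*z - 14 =2*z^3 + z^2*(-12*s - 13) + z*(-32*s^2 - 36*s - 7)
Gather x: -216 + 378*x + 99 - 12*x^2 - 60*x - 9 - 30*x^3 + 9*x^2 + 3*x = -30*x^3 - 3*x^2 + 321*x - 126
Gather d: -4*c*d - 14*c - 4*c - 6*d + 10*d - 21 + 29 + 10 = -18*c + d*(4 - 4*c) + 18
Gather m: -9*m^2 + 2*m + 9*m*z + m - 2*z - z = -9*m^2 + m*(9*z + 3) - 3*z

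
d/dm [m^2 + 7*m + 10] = 2*m + 7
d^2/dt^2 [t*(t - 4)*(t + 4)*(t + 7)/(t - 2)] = 6*(t^4 - 3*t^3 - 6*t^2 + 28*t - 96)/(t^3 - 6*t^2 + 12*t - 8)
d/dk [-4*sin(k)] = -4*cos(k)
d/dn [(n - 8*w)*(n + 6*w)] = 2*n - 2*w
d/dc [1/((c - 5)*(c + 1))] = 2*(2 - c)/(c^4 - 8*c^3 + 6*c^2 + 40*c + 25)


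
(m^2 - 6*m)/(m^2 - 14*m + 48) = m/(m - 8)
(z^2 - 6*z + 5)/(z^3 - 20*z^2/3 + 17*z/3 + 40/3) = 3*(z - 1)/(3*z^2 - 5*z - 8)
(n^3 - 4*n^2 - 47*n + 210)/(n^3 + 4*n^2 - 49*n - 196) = (n^2 - 11*n + 30)/(n^2 - 3*n - 28)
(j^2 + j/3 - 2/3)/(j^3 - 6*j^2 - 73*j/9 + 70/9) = 3*(j + 1)/(3*j^2 - 16*j - 35)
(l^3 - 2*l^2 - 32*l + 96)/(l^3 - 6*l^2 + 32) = (l + 6)/(l + 2)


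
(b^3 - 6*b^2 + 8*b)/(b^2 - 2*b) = b - 4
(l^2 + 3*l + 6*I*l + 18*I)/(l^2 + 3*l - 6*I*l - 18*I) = (l + 6*I)/(l - 6*I)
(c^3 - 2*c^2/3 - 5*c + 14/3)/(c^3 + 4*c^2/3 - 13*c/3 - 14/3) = (c - 1)/(c + 1)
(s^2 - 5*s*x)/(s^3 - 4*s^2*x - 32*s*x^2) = (-s + 5*x)/(-s^2 + 4*s*x + 32*x^2)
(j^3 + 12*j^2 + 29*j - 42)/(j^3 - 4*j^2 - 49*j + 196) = (j^2 + 5*j - 6)/(j^2 - 11*j + 28)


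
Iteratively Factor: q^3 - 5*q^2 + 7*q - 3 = (q - 1)*(q^2 - 4*q + 3) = (q - 3)*(q - 1)*(q - 1)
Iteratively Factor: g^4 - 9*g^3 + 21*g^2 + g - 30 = (g + 1)*(g^3 - 10*g^2 + 31*g - 30) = (g - 3)*(g + 1)*(g^2 - 7*g + 10) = (g - 3)*(g - 2)*(g + 1)*(g - 5)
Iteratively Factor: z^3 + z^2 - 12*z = (z - 3)*(z^2 + 4*z) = (z - 3)*(z + 4)*(z)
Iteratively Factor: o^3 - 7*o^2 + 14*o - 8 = (o - 2)*(o^2 - 5*o + 4) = (o - 2)*(o - 1)*(o - 4)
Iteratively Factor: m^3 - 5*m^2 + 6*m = (m - 3)*(m^2 - 2*m) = m*(m - 3)*(m - 2)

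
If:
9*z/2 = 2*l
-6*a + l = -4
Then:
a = 3*z/8 + 2/3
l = 9*z/4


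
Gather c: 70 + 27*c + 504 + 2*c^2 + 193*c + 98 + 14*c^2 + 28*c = 16*c^2 + 248*c + 672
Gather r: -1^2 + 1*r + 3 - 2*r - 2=-r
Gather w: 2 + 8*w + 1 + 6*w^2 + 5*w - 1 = 6*w^2 + 13*w + 2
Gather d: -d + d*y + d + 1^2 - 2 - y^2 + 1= d*y - y^2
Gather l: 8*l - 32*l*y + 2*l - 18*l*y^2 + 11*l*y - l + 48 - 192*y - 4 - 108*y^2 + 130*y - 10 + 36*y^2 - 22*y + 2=l*(-18*y^2 - 21*y + 9) - 72*y^2 - 84*y + 36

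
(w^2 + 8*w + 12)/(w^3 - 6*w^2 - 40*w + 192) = (w + 2)/(w^2 - 12*w + 32)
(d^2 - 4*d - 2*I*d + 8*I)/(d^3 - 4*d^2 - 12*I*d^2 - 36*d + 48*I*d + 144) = (d - 2*I)/(d^2 - 12*I*d - 36)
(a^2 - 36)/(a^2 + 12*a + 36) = (a - 6)/(a + 6)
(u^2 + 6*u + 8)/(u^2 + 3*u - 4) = (u + 2)/(u - 1)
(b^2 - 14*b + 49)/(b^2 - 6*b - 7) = (b - 7)/(b + 1)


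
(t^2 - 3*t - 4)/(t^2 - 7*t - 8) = (t - 4)/(t - 8)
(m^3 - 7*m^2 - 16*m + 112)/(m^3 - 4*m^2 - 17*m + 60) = (m^2 - 11*m + 28)/(m^2 - 8*m + 15)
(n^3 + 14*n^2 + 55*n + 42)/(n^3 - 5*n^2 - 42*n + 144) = (n^2 + 8*n + 7)/(n^2 - 11*n + 24)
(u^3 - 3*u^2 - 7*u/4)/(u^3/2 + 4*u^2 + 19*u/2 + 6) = u*(4*u^2 - 12*u - 7)/(2*(u^3 + 8*u^2 + 19*u + 12))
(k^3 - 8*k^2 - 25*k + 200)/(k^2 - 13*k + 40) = k + 5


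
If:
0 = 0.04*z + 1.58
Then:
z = -39.50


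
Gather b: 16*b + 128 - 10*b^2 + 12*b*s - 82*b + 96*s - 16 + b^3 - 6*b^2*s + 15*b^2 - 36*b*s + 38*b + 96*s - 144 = b^3 + b^2*(5 - 6*s) + b*(-24*s - 28) + 192*s - 32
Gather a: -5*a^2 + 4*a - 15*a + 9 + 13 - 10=-5*a^2 - 11*a + 12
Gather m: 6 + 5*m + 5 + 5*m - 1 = 10*m + 10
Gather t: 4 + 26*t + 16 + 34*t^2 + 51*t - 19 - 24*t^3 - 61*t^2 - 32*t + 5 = -24*t^3 - 27*t^2 + 45*t + 6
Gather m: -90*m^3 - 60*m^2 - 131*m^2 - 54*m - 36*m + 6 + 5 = -90*m^3 - 191*m^2 - 90*m + 11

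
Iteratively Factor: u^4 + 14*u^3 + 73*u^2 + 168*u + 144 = (u + 4)*(u^3 + 10*u^2 + 33*u + 36) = (u + 4)^2*(u^2 + 6*u + 9) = (u + 3)*(u + 4)^2*(u + 3)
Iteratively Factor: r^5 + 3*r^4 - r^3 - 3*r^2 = (r + 3)*(r^4 - r^2) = r*(r + 3)*(r^3 - r) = r*(r + 1)*(r + 3)*(r^2 - r) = r^2*(r + 1)*(r + 3)*(r - 1)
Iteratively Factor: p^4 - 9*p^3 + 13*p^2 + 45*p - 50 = (p + 2)*(p^3 - 11*p^2 + 35*p - 25) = (p - 1)*(p + 2)*(p^2 - 10*p + 25) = (p - 5)*(p - 1)*(p + 2)*(p - 5)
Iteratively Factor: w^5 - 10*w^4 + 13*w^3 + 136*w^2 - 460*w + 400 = (w - 5)*(w^4 - 5*w^3 - 12*w^2 + 76*w - 80) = (w - 5)*(w + 4)*(w^3 - 9*w^2 + 24*w - 20) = (w - 5)*(w - 2)*(w + 4)*(w^2 - 7*w + 10) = (w - 5)^2*(w - 2)*(w + 4)*(w - 2)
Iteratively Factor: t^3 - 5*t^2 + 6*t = (t)*(t^2 - 5*t + 6) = t*(t - 3)*(t - 2)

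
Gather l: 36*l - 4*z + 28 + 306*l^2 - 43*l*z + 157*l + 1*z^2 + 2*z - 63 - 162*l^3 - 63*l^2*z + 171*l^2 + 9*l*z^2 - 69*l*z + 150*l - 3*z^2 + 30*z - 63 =-162*l^3 + l^2*(477 - 63*z) + l*(9*z^2 - 112*z + 343) - 2*z^2 + 28*z - 98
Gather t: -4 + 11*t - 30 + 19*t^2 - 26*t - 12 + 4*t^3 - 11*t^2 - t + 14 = 4*t^3 + 8*t^2 - 16*t - 32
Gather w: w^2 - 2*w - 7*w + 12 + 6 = w^2 - 9*w + 18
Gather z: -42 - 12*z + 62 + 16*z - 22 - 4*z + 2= 0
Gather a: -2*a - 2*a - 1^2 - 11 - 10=-4*a - 22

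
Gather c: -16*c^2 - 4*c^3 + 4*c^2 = -4*c^3 - 12*c^2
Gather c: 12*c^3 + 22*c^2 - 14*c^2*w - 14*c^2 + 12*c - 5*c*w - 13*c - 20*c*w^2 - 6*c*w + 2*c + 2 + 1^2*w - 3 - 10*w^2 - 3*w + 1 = 12*c^3 + c^2*(8 - 14*w) + c*(-20*w^2 - 11*w + 1) - 10*w^2 - 2*w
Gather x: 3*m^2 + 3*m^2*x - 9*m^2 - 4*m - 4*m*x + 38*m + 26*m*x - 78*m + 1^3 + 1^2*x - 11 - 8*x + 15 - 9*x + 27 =-6*m^2 - 44*m + x*(3*m^2 + 22*m - 16) + 32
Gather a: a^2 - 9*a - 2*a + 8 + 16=a^2 - 11*a + 24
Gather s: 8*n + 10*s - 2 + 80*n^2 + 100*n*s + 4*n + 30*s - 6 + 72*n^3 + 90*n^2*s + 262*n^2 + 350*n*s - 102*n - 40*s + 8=72*n^3 + 342*n^2 - 90*n + s*(90*n^2 + 450*n)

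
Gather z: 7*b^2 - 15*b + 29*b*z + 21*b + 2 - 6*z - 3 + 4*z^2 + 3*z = 7*b^2 + 6*b + 4*z^2 + z*(29*b - 3) - 1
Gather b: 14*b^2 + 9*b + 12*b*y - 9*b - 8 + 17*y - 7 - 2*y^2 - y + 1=14*b^2 + 12*b*y - 2*y^2 + 16*y - 14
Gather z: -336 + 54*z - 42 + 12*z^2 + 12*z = 12*z^2 + 66*z - 378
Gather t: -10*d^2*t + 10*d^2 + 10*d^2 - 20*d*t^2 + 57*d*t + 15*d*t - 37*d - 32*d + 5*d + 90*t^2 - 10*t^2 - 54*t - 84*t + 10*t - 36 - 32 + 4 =20*d^2 - 64*d + t^2*(80 - 20*d) + t*(-10*d^2 + 72*d - 128) - 64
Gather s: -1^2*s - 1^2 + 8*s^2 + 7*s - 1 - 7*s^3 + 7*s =-7*s^3 + 8*s^2 + 13*s - 2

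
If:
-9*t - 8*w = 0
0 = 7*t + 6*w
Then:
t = 0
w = 0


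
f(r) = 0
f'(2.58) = 0.00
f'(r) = 0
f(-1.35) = 0.00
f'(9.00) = 0.00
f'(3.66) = 0.00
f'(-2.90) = 0.00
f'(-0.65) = 0.00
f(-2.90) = 0.00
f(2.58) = 0.00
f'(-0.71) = 0.00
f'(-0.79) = 0.00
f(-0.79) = 0.00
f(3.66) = 0.00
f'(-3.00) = 0.00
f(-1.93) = 0.00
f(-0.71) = 0.00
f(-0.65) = 0.00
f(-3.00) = 0.00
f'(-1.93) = 0.00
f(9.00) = 0.00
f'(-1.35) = 0.00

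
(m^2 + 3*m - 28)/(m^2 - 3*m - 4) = (m + 7)/(m + 1)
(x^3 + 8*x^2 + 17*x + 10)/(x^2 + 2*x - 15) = (x^2 + 3*x + 2)/(x - 3)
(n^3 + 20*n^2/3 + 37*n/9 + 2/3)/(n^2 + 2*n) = (9*n^3 + 60*n^2 + 37*n + 6)/(9*n*(n + 2))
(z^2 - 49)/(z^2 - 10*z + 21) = (z + 7)/(z - 3)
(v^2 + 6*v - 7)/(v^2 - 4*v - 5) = (-v^2 - 6*v + 7)/(-v^2 + 4*v + 5)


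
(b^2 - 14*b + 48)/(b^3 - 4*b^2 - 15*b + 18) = (b - 8)/(b^2 + 2*b - 3)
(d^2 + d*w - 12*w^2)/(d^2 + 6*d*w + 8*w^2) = (d - 3*w)/(d + 2*w)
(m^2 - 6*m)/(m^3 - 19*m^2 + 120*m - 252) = m/(m^2 - 13*m + 42)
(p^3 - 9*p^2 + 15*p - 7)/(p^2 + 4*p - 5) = (p^2 - 8*p + 7)/(p + 5)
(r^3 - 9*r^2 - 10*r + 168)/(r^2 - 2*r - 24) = r - 7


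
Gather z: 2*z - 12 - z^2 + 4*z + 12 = -z^2 + 6*z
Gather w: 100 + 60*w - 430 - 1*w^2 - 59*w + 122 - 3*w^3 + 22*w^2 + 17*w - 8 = -3*w^3 + 21*w^2 + 18*w - 216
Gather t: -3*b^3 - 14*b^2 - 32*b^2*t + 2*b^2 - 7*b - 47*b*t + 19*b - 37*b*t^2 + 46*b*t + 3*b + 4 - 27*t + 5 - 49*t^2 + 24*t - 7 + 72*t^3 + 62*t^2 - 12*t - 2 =-3*b^3 - 12*b^2 + 15*b + 72*t^3 + t^2*(13 - 37*b) + t*(-32*b^2 - b - 15)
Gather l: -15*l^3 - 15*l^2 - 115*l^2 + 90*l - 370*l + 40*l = -15*l^3 - 130*l^2 - 240*l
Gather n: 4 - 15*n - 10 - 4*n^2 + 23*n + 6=-4*n^2 + 8*n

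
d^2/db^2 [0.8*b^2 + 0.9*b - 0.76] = 1.60000000000000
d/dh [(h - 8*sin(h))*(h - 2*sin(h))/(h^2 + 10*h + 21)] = 2*(-(h + 5)*(h - 8*sin(h))*(h - 2*sin(h)) + (h^2 + 10*h + 21)*(-5*h*cos(h) + h - 5*sin(h) + 8*sin(2*h)))/(h^2 + 10*h + 21)^2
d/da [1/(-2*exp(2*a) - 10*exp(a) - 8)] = (exp(a) + 5/2)*exp(a)/(exp(2*a) + 5*exp(a) + 4)^2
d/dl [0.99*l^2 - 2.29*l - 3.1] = 1.98*l - 2.29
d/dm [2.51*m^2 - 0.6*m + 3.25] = 5.02*m - 0.6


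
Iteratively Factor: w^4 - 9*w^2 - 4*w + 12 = (w + 2)*(w^3 - 2*w^2 - 5*w + 6) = (w + 2)^2*(w^2 - 4*w + 3) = (w - 1)*(w + 2)^2*(w - 3)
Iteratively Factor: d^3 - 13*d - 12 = (d + 1)*(d^2 - d - 12) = (d + 1)*(d + 3)*(d - 4)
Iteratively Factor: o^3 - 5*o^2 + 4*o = (o - 4)*(o^2 - o) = o*(o - 4)*(o - 1)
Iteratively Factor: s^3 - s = (s + 1)*(s^2 - s) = s*(s + 1)*(s - 1)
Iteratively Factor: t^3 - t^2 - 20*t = (t)*(t^2 - t - 20) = t*(t - 5)*(t + 4)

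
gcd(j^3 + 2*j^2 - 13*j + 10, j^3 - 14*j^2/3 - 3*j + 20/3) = j - 1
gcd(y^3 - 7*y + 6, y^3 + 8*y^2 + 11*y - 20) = y - 1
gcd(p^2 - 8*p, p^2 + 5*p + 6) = 1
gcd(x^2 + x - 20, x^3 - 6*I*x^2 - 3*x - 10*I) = 1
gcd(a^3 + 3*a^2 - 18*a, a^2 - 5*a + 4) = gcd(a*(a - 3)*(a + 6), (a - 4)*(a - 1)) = 1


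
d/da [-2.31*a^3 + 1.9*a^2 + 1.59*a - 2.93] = -6.93*a^2 + 3.8*a + 1.59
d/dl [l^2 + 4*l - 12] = 2*l + 4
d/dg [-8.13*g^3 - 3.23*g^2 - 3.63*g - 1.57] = -24.39*g^2 - 6.46*g - 3.63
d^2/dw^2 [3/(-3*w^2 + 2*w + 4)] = 6*(-9*w^2 + 6*w + 4*(3*w - 1)^2 + 12)/(-3*w^2 + 2*w + 4)^3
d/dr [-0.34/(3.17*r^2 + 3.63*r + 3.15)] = (2.1556*r + 1.2342)/(3.17*r^2 + 3.63*r + 3.15)^2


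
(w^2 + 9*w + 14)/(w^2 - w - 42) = (w^2 + 9*w + 14)/(w^2 - w - 42)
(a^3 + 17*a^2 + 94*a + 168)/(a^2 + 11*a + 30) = (a^2 + 11*a + 28)/(a + 5)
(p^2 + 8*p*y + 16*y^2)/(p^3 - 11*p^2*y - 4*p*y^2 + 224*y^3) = (p + 4*y)/(p^2 - 15*p*y + 56*y^2)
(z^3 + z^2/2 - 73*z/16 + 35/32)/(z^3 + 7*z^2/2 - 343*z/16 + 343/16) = (8*z^2 + 18*z - 5)/(2*(4*z^2 + 21*z - 49))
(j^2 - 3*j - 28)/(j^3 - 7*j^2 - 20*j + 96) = (j - 7)/(j^2 - 11*j + 24)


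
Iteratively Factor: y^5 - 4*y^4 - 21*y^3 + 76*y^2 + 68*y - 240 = (y - 5)*(y^4 + y^3 - 16*y^2 - 4*y + 48) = (y - 5)*(y + 4)*(y^3 - 3*y^2 - 4*y + 12) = (y - 5)*(y - 2)*(y + 4)*(y^2 - y - 6) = (y - 5)*(y - 2)*(y + 2)*(y + 4)*(y - 3)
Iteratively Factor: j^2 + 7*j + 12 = (j + 3)*(j + 4)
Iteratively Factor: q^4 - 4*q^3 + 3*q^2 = (q)*(q^3 - 4*q^2 + 3*q) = q*(q - 3)*(q^2 - q) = q^2*(q - 3)*(q - 1)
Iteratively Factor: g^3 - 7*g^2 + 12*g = (g - 4)*(g^2 - 3*g) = g*(g - 4)*(g - 3)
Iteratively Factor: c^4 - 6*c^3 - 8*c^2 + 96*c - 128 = (c - 2)*(c^3 - 4*c^2 - 16*c + 64) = (c - 2)*(c + 4)*(c^2 - 8*c + 16) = (c - 4)*(c - 2)*(c + 4)*(c - 4)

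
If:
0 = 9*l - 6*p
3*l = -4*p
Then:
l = 0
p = 0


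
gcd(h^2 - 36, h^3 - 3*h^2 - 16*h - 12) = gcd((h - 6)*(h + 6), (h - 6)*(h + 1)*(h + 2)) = h - 6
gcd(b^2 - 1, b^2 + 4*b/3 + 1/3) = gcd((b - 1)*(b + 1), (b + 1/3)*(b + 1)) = b + 1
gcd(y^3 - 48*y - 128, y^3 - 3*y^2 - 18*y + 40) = y + 4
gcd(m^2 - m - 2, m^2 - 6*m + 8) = m - 2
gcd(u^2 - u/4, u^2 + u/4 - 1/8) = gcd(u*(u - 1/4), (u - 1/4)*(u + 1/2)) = u - 1/4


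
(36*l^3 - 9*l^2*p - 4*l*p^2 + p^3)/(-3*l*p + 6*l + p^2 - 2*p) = (-12*l^2 - l*p + p^2)/(p - 2)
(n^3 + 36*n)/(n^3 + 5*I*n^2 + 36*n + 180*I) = n/(n + 5*I)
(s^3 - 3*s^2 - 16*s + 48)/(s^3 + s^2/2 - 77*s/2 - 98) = 2*(s^2 - 7*s + 12)/(2*s^2 - 7*s - 49)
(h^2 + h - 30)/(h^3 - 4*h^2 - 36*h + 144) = (h - 5)/(h^2 - 10*h + 24)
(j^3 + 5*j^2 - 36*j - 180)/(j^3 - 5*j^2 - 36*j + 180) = (j + 5)/(j - 5)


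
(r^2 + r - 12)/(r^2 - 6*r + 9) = (r + 4)/(r - 3)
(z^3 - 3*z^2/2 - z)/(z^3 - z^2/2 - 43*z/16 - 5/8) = 8*z*(2*z + 1)/(16*z^2 + 24*z + 5)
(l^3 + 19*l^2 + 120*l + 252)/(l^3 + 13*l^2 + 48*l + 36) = (l + 7)/(l + 1)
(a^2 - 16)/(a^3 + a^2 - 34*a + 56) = (a + 4)/(a^2 + 5*a - 14)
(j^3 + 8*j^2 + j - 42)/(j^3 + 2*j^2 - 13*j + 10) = (j^2 + 10*j + 21)/(j^2 + 4*j - 5)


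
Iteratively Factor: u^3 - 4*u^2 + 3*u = (u - 3)*(u^2 - u) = (u - 3)*(u - 1)*(u)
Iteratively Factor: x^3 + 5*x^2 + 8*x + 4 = (x + 2)*(x^2 + 3*x + 2) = (x + 2)^2*(x + 1)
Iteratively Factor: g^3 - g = (g - 1)*(g^2 + g) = g*(g - 1)*(g + 1)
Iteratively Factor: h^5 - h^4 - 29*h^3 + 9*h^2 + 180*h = (h + 4)*(h^4 - 5*h^3 - 9*h^2 + 45*h) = h*(h + 4)*(h^3 - 5*h^2 - 9*h + 45) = h*(h - 5)*(h + 4)*(h^2 - 9) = h*(h - 5)*(h + 3)*(h + 4)*(h - 3)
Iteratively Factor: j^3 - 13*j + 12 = (j - 3)*(j^2 + 3*j - 4) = (j - 3)*(j + 4)*(j - 1)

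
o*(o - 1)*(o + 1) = o^3 - o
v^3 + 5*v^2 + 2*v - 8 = (v - 1)*(v + 2)*(v + 4)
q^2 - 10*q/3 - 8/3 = (q - 4)*(q + 2/3)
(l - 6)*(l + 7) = l^2 + l - 42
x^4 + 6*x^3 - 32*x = x*(x - 2)*(x + 4)^2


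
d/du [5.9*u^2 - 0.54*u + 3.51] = 11.8*u - 0.54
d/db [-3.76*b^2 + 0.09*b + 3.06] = 0.09 - 7.52*b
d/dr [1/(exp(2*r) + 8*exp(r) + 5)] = 2*(-exp(r) - 4)*exp(r)/(exp(2*r) + 8*exp(r) + 5)^2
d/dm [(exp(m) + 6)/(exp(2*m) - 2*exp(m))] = (-exp(2*m) - 12*exp(m) + 12)*exp(-m)/(exp(2*m) - 4*exp(m) + 4)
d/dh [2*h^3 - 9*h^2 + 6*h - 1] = 6*h^2 - 18*h + 6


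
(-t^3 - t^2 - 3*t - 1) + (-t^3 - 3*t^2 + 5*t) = -2*t^3 - 4*t^2 + 2*t - 1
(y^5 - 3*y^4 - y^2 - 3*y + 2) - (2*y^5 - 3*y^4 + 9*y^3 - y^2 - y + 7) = -y^5 - 9*y^3 - 2*y - 5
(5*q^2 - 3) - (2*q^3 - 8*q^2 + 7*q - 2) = -2*q^3 + 13*q^2 - 7*q - 1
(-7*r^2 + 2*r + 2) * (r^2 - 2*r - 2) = -7*r^4 + 16*r^3 + 12*r^2 - 8*r - 4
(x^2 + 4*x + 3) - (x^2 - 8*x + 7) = 12*x - 4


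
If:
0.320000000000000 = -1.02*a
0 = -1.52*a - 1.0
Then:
No Solution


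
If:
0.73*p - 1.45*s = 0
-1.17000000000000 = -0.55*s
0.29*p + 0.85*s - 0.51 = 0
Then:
No Solution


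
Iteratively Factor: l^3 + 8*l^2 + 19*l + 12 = (l + 1)*(l^2 + 7*l + 12) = (l + 1)*(l + 4)*(l + 3)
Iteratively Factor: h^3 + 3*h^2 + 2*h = (h + 2)*(h^2 + h) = (h + 1)*(h + 2)*(h)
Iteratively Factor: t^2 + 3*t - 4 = (t - 1)*(t + 4)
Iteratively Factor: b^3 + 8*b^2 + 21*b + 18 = (b + 3)*(b^2 + 5*b + 6) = (b + 2)*(b + 3)*(b + 3)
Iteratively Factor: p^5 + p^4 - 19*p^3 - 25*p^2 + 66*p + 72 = (p + 1)*(p^4 - 19*p^2 - 6*p + 72) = (p - 4)*(p + 1)*(p^3 + 4*p^2 - 3*p - 18) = (p - 4)*(p + 1)*(p + 3)*(p^2 + p - 6) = (p - 4)*(p + 1)*(p + 3)^2*(p - 2)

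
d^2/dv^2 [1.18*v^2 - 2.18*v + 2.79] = 2.36000000000000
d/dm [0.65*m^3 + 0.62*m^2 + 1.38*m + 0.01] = 1.95*m^2 + 1.24*m + 1.38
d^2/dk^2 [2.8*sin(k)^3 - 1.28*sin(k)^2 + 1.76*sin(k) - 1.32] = -3.86*sin(k) + 6.3*sin(3*k) - 2.56*cos(2*k)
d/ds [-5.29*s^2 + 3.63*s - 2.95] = 3.63 - 10.58*s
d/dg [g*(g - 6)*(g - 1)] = 3*g^2 - 14*g + 6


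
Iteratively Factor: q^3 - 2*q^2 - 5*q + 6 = (q - 1)*(q^2 - q - 6) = (q - 3)*(q - 1)*(q + 2)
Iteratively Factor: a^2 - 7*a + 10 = (a - 2)*(a - 5)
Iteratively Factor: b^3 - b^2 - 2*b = (b)*(b^2 - b - 2) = b*(b + 1)*(b - 2)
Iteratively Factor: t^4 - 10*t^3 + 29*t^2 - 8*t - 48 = (t - 4)*(t^3 - 6*t^2 + 5*t + 12) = (t - 4)^2*(t^2 - 2*t - 3) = (t - 4)^2*(t - 3)*(t + 1)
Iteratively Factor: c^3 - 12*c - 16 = (c + 2)*(c^2 - 2*c - 8) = (c + 2)^2*(c - 4)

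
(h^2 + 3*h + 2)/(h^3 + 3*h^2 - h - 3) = (h + 2)/(h^2 + 2*h - 3)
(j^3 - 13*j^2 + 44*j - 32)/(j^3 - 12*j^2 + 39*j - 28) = (j - 8)/(j - 7)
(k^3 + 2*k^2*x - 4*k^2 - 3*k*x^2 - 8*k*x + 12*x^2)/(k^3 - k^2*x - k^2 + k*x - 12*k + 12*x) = (k + 3*x)/(k + 3)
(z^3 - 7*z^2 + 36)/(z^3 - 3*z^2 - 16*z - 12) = (z - 3)/(z + 1)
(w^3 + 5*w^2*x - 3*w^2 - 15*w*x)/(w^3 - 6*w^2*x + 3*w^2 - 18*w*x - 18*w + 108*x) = w*(-w - 5*x)/(-w^2 + 6*w*x - 6*w + 36*x)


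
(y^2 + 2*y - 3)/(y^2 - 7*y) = (y^2 + 2*y - 3)/(y*(y - 7))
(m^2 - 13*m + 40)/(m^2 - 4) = (m^2 - 13*m + 40)/(m^2 - 4)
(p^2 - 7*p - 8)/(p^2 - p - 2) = (p - 8)/(p - 2)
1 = 1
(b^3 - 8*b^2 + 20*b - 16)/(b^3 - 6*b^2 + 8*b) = (b - 2)/b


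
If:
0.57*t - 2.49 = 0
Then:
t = 4.37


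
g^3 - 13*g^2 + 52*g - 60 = (g - 6)*(g - 5)*(g - 2)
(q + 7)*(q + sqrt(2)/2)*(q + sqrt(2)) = q^3 + 3*sqrt(2)*q^2/2 + 7*q^2 + q + 21*sqrt(2)*q/2 + 7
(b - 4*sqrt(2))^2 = b^2 - 8*sqrt(2)*b + 32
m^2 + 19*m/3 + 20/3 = (m + 4/3)*(m + 5)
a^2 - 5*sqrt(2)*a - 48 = (a - 8*sqrt(2))*(a + 3*sqrt(2))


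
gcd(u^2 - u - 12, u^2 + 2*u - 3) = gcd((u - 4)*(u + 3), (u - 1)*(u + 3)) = u + 3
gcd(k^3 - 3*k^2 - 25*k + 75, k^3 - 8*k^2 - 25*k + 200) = k^2 - 25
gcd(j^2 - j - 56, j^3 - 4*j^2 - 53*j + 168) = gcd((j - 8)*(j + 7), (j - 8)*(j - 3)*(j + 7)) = j^2 - j - 56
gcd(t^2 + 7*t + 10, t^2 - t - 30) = t + 5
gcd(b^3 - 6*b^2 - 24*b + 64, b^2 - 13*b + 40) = b - 8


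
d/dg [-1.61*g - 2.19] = -1.61000000000000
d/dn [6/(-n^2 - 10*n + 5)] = 12*(n + 5)/(n^2 + 10*n - 5)^2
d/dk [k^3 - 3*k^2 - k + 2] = 3*k^2 - 6*k - 1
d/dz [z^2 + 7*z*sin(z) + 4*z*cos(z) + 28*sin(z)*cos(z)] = -4*z*sin(z) + 7*z*cos(z) + 2*z + 7*sin(z) + 4*cos(z) + 28*cos(2*z)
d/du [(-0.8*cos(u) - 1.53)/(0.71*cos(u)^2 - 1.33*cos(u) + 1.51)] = (-0.568*cos(u)^2 - 2.1726*cos(u) + 3.2429)*sin(u)/(0.5041*cos(u)^4 - 1.8886*cos(u)^3 + 3.9131*cos(u)^2 - 4.0166*cos(u) + 2.2801)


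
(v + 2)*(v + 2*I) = v^2 + 2*v + 2*I*v + 4*I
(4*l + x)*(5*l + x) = 20*l^2 + 9*l*x + x^2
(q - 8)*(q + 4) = q^2 - 4*q - 32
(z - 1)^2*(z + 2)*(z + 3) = z^4 + 3*z^3 - 3*z^2 - 7*z + 6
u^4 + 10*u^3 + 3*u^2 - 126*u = u*(u - 3)*(u + 6)*(u + 7)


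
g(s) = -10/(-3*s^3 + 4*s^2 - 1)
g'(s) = -10*(9*s^2 - 8*s)/(-3*s^3 + 4*s^2 - 1)^2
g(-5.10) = -0.02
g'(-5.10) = -0.01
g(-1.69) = -0.40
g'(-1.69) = -0.63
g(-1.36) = -0.72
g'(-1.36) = -1.42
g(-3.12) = -0.08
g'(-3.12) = -0.07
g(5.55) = 0.03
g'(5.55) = -0.02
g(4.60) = 0.05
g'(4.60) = -0.04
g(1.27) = 14.42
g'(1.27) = -90.56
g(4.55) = 0.05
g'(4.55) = -0.04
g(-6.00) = -0.01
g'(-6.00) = -0.00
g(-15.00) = 0.00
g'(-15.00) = 0.00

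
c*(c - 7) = c^2 - 7*c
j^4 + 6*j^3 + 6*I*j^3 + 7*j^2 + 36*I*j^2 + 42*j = j*(j + 6)*(j - I)*(j + 7*I)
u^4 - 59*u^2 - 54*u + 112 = (u - 8)*(u - 1)*(u + 2)*(u + 7)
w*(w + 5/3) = w^2 + 5*w/3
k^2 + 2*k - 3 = (k - 1)*(k + 3)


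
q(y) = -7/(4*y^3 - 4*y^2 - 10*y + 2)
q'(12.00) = 0.00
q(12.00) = 0.00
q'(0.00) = -17.50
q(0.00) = -3.50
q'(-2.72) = 0.11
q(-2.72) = 0.09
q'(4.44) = 0.03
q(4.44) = -0.03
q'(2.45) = 1.96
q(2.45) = -0.57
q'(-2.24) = 0.29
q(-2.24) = 0.17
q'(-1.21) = 90.14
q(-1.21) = -6.05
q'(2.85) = 0.40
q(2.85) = -0.21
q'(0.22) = -635.15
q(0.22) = 19.94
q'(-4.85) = 0.01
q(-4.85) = 0.01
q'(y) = -7*(-12*y^2 + 8*y + 10)/(4*y^3 - 4*y^2 - 10*y + 2)^2 = 7*(6*y^2 - 4*y - 5)/(2*(2*y^3 - 2*y^2 - 5*y + 1)^2)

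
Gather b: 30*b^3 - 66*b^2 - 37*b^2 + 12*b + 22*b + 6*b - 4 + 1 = 30*b^3 - 103*b^2 + 40*b - 3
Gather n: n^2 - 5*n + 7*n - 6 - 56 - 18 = n^2 + 2*n - 80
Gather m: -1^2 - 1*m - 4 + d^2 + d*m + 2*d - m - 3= d^2 + 2*d + m*(d - 2) - 8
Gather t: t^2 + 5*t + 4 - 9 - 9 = t^2 + 5*t - 14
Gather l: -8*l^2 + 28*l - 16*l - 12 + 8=-8*l^2 + 12*l - 4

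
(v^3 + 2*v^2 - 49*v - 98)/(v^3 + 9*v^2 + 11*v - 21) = (v^2 - 5*v - 14)/(v^2 + 2*v - 3)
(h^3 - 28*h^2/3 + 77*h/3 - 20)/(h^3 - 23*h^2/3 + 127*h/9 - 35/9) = 3*(3*h^2 - 13*h + 12)/(9*h^2 - 24*h + 7)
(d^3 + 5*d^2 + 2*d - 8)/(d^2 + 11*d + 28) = (d^2 + d - 2)/(d + 7)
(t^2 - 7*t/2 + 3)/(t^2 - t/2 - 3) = (2*t - 3)/(2*t + 3)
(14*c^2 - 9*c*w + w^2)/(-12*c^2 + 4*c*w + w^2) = (-7*c + w)/(6*c + w)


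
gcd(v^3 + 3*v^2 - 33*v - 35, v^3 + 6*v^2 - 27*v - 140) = v^2 + 2*v - 35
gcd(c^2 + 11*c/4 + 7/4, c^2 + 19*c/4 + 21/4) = c + 7/4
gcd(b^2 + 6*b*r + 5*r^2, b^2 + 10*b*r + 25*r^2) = b + 5*r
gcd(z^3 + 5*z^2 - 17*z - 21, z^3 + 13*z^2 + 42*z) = z + 7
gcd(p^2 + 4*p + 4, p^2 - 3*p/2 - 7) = p + 2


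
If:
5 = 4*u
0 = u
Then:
No Solution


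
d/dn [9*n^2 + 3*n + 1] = 18*n + 3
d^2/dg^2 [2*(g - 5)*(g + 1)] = 4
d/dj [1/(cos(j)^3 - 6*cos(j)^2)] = 3*(cos(j) - 4)*sin(j)/((cos(j) - 6)^2*cos(j)^3)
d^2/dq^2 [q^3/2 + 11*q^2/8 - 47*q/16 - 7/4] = 3*q + 11/4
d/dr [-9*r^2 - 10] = -18*r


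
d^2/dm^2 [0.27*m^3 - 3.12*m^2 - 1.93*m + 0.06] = 1.62*m - 6.24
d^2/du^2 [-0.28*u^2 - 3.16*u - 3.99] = -0.560000000000000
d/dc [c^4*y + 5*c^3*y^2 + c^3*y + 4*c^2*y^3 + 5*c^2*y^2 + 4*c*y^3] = y*(4*c^3 + 15*c^2*y + 3*c^2 + 8*c*y^2 + 10*c*y + 4*y^2)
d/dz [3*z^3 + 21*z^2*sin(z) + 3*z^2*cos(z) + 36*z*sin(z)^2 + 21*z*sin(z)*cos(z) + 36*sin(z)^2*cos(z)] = -3*z^2*sin(z) + 21*z^2*cos(z) + 9*z^2 + 42*z*sin(z) + 36*z*sin(2*z) + 6*z*cos(z) + 21*z*cos(2*z) - 9*sin(z) + 21*sin(2*z)/2 + 27*sin(3*z) - 18*cos(2*z) + 18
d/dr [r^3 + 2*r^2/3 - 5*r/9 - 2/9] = 3*r^2 + 4*r/3 - 5/9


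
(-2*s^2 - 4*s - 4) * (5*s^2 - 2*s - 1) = -10*s^4 - 16*s^3 - 10*s^2 + 12*s + 4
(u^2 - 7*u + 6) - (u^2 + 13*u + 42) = -20*u - 36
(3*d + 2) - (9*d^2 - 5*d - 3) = -9*d^2 + 8*d + 5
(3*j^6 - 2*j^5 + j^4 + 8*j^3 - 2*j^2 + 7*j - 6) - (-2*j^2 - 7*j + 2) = 3*j^6 - 2*j^5 + j^4 + 8*j^3 + 14*j - 8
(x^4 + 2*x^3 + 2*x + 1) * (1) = x^4 + 2*x^3 + 2*x + 1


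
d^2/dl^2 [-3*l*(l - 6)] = -6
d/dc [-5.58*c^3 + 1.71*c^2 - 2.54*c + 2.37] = -16.74*c^2 + 3.42*c - 2.54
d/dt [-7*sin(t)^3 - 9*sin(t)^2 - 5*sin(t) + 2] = (-18*sin(t) + 21*cos(t)^2 - 26)*cos(t)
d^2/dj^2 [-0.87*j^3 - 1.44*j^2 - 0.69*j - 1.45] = -5.22*j - 2.88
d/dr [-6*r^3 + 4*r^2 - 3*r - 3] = -18*r^2 + 8*r - 3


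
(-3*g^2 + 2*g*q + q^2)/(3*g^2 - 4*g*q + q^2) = (3*g + q)/(-3*g + q)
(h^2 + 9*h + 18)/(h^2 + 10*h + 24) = (h + 3)/(h + 4)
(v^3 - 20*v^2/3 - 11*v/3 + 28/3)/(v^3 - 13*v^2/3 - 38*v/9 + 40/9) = 3*(v^2 - 8*v + 7)/(3*v^2 - 17*v + 10)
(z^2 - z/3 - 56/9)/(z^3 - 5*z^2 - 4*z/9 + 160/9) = (3*z + 7)/(3*z^2 - 7*z - 20)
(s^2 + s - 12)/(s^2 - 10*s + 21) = (s + 4)/(s - 7)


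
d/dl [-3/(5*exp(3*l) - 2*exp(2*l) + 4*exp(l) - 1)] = (45*exp(2*l) - 12*exp(l) + 12)*exp(l)/(5*exp(3*l) - 2*exp(2*l) + 4*exp(l) - 1)^2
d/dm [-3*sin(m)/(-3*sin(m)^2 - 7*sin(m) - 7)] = 3*(7 - 3*sin(m)^2)*cos(m)/(3*sin(m)^2 + 7*sin(m) + 7)^2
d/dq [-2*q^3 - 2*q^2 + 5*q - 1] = -6*q^2 - 4*q + 5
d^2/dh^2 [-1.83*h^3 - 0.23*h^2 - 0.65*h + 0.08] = -10.98*h - 0.46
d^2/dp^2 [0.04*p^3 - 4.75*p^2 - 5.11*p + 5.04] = 0.24*p - 9.5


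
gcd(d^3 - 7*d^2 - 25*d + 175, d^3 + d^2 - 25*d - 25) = d^2 - 25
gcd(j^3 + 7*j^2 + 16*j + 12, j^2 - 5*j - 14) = j + 2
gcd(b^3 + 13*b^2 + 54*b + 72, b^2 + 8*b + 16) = b + 4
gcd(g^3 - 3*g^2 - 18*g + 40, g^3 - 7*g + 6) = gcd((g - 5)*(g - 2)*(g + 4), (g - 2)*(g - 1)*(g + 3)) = g - 2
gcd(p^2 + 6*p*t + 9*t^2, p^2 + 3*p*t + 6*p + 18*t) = p + 3*t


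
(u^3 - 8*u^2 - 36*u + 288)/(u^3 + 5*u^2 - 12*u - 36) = (u^2 - 14*u + 48)/(u^2 - u - 6)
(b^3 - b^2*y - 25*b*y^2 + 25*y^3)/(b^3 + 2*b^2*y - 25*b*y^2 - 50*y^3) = (b - y)/(b + 2*y)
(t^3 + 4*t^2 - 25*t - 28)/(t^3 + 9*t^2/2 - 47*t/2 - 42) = 2*(t + 1)/(2*t + 3)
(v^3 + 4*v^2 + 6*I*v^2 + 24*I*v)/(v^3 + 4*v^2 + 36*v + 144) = v/(v - 6*I)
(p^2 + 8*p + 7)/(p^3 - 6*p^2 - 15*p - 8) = (p + 7)/(p^2 - 7*p - 8)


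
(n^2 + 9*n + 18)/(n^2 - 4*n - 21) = (n + 6)/(n - 7)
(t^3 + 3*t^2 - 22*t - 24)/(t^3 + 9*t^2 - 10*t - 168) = (t + 1)/(t + 7)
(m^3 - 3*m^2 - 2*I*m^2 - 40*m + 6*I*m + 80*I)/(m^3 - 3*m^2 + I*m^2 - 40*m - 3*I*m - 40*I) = (m - 2*I)/(m + I)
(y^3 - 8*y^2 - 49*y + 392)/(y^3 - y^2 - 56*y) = (y - 7)/y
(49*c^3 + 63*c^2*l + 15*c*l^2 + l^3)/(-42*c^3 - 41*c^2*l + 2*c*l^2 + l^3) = (-7*c - l)/(6*c - l)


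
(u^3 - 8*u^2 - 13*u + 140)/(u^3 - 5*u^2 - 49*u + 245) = (u + 4)/(u + 7)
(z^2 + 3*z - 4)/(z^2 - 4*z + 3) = (z + 4)/(z - 3)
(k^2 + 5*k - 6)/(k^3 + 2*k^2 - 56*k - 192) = (k - 1)/(k^2 - 4*k - 32)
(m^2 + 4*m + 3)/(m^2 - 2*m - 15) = (m + 1)/(m - 5)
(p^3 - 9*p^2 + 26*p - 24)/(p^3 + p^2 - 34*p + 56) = (p - 3)/(p + 7)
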